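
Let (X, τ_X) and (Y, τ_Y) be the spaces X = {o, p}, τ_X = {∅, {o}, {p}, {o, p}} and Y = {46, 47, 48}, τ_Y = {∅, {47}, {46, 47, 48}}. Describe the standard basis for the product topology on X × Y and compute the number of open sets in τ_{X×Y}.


Basis B = {∅ × ∅, {o} × {47}, {p} × {47}, {o, p} × {47}, {o} × {46, 47, 48}, {p} × {46, 47, 48}, {o, p} × {46, 47, 48}}; |τ_{X×Y}| = 9.

Enumerate products U × V with U ∈ τ_X, V ∈ τ_Y (deduplicated):
  ∅ × ∅ = {} (∅)
  {o} × {47} = {(o,47)}
  {p} × {47} = {(p,47)}
  {o, p} × {47} = {(o,47), (p,47)}
  {o} × {46, 47, 48} = {(o,46), (o,47), (o,48)}
  {p} × {46, 47, 48} = {(p,46), (p,47), (p,48)}
  {o, p} × {46, 47, 48} = {(o,46), (o,47), (o,48), (p,46), (p,47), (p,48)}
These 7 distinct sets form the basis B.
Close under arbitrary unions to get τ_{X×Y}; counting gives |τ_{X×Y}| = 9.


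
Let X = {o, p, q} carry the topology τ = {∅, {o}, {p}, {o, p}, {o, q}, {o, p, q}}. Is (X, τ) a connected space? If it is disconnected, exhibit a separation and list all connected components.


(X, τ) is disconnected; components = [{p}, {o, q}].

Find clopen sets (U ∈ τ with X ∖ U ∈ τ):
  U = ∅, X ∖ U = {o, p, q} — both open, so U is clopen.
  U = {p}, X ∖ U = {o, q} — both open, so U is clopen.
  U = {o, q}, X ∖ U = {p} — both open, so U is clopen.
  U = {o, p, q}, X ∖ U = ∅ — both open, so U is clopen.
Nontrivial clopen(s) exist: e.g. {p}. So (X, τ) is disconnected.
Compute connected components by grouping points that agree on all clopens:
  component: {p}
  component: {o, q}


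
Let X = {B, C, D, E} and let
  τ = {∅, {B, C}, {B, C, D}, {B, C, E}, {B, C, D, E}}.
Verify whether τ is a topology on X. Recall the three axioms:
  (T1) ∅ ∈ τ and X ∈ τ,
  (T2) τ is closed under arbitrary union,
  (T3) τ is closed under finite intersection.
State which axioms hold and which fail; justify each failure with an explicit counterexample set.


τ IS a topology on X.

Axiom (T1): ∅ ∈ τ? Yes; X ∈ τ? Yes.
Axiom (T2/T3): check pairwise unions and intersections of members of τ.
All pairwise intersections and unions checked — each lies in τ. Therefore τ satisfies (T1), (T2), (T3): it IS a topology on X.


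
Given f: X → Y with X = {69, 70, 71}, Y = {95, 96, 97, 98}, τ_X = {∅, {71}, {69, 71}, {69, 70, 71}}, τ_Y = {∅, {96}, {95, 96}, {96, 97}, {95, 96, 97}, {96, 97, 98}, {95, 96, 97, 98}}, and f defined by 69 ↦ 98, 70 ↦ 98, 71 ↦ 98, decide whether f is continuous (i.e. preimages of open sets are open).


f IS continuous.

Compute f^{-1}(U) for each U ∈ τ_Y:
  U = ∅: f^{-1}(U) = ∅ ∈ τ_X ✓.
  U = {96}: f^{-1}(U) = ∅ ∈ τ_X ✓.
  U = {95, 96}: f^{-1}(U) = ∅ ∈ τ_X ✓.
  U = {96, 97}: f^{-1}(U) = ∅ ∈ τ_X ✓.
  U = {95, 96, 97}: f^{-1}(U) = ∅ ∈ τ_X ✓.
  U = {96, 97, 98}: f^{-1}(U) = {69, 70, 71} ∈ τ_X ✓.
  U = {95, 96, 97, 98}: f^{-1}(U) = {69, 70, 71} ∈ τ_X ✓.
Every preimage lies in τ_X, so f IS continuous.


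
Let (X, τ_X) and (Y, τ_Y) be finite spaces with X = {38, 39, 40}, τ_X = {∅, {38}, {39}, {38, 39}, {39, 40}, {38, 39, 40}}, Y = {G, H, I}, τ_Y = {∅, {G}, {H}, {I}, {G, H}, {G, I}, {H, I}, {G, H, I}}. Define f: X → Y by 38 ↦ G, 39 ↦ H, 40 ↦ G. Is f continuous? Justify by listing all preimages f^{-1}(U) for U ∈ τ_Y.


f is NOT continuous.

Compute f^{-1}(U) for each U ∈ τ_Y:
  U = ∅: f^{-1}(U) = ∅ ∈ τ_X ✓.
  U = {G}: f^{-1}(U) = {38, 40} ∉ τ_X ✗.
  U = {H}: f^{-1}(U) = {39} ∈ τ_X ✓.
  U = {I}: f^{-1}(U) = ∅ ∈ τ_X ✓.
  U = {G, H}: f^{-1}(U) = {38, 39, 40} ∈ τ_X ✓.
  U = {G, I}: f^{-1}(U) = {38, 40} ∉ τ_X ✗.
  U = {H, I}: f^{-1}(U) = {39} ∈ τ_X ✓.
  U = {G, H, I}: f^{-1}(U) = {38, 39, 40} ∈ τ_X ✓.
Found U = {G} with f^{-1}(U) = {38, 40} not in τ_X. Therefore f is NOT continuous.


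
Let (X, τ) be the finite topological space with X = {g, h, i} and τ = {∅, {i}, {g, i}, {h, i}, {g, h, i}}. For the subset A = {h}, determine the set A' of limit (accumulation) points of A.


A' = ∅

For each x ∈ X, list the open sets U ∈ τ with x ∈ U, then check whether U ∩ (A ∖ {x}) ≠ ∅ for every such U.
  x = g: open {g, i} ∋ x has {g, i} ∩ (A ∖ {g}) = ∅, so x is NOT a limit point.
  x = h: open {h, i} ∋ x has {h, i} ∩ (A ∖ {h}) = ∅, so x is NOT a limit point.
  x = i: open {i} ∋ x has {i} ∩ (A ∖ {i}) = ∅, so x is NOT a limit point.
Collecting: A' = ∅.


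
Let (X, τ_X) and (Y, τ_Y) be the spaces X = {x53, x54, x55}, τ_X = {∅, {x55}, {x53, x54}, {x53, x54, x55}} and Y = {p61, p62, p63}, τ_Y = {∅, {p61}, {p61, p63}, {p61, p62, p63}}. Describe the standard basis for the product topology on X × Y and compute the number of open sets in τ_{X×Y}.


Basis B = {∅ × ∅, {x55} × {p61}, {x53, x54} × {p61}, {x55} × {p61, p63}, {x53, x54, x55} × {p61}, {x55} × {p61, p62, p63}, {x53, x54} × {p61, p63}, {x53, x54} × {p61, p62, p63}, {x53, x54, x55} × {p61, p63}, {x53, x54, x55} × {p61, p62, p63}}; |τ_{X×Y}| = 16.

Enumerate products U × V with U ∈ τ_X, V ∈ τ_Y (deduplicated):
  ∅ × ∅ = {} (∅)
  {x55} × {p61} = {(x55,p61)}
  {x53, x54} × {p61} = {(x53,p61), (x54,p61)}
  {x55} × {p61, p63} = {(x55,p61), (x55,p63)}
  {x53, x54, x55} × {p61} = {(x53,p61), (x54,p61), (x55,p61)}
  {x55} × {p61, p62, p63} = {(x55,p61), (x55,p62), (x55,p63)}
  {x53, x54} × {p61, p63} = {(x53,p61), (x53,p63), (x54,p61), (x54,p63)}
  {x53, x54} × {p61, p62, p63} = {(x53,p61), (x53,p62), (x53,p63), (x54,p61), (x54,p62), (x54,p63)}
  {x53, x54, x55} × {p61, p63} = {(x53,p61), (x53,p63), (x54,p61), (x54,p63), (x55,p61), (x55,p63)}
  {x53, x54, x55} × {p61, p62, p63} = {(x53,p61), (x53,p62), (x53,p63), (x54,p61), (x54,p62), (x54,p63), (x55,p61), (x55,p62), (x55,p63)}
These 10 distinct sets form the basis B.
Close under arbitrary unions to get τ_{X×Y}; counting gives |τ_{X×Y}| = 16.


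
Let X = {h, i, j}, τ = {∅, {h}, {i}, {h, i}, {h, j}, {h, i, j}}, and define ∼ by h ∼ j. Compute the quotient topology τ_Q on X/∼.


X/∼ = {[h=j], [i]}; |τ_Q| = 4.

Equivalence classes: [h=j], [i].
Quotient map π: X → X/∼ sends h ↦ [h=j], i ↦ [i], j ↦ [h=j].
For each subset V ⊆ X/∼, compute π^{-1}(V) ⊆ X and check whether π^{-1}(V) ∈ τ. V is open in τ_Q iff π^{-1}(V) ∈ τ.
  V = {}: π^{-1}(V) = ∅ ∈ τ ✓.
  V = {[h=j]}: π^{-1}(V) = {h, j} ∈ τ ✓.
  V = {[i]}: π^{-1}(V) = {i} ∈ τ ✓.
  V = {[h=j], [i]}: π^{-1}(V) = {h, i, j} ∈ τ ✓.
Open sets in the quotient: τ_Q = {{}, {[h=j]}, {[i]}, {[h=j], [i]}} (4 elements).


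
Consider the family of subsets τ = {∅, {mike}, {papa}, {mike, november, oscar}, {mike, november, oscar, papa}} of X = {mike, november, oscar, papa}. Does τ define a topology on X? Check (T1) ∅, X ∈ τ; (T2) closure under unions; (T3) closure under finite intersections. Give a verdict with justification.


τ is NOT a topology on X.

Axiom (T1): ∅ ∈ τ? Yes; X ∈ τ? Yes.
Axiom (T2/T3): check pairwise unions and intersections of members of τ.
Counterexample for (T2): {mike} ∪ {papa} = {mike, papa} ∉ τ. Therefore τ is NOT a topology.


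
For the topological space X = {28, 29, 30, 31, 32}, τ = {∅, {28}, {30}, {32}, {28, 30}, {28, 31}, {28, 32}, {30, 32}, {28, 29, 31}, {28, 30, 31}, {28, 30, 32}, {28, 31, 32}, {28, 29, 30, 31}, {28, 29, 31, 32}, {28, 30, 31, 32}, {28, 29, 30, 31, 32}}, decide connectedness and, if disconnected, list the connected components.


(X, τ) is disconnected; components = [{30}, {32}, {28, 29, 31}].

Find clopen sets (U ∈ τ with X ∖ U ∈ τ):
  U = ∅, X ∖ U = {28, 29, 30, 31, 32} — both open, so U is clopen.
  U = {30}, X ∖ U = {28, 29, 31, 32} — both open, so U is clopen.
  U = {32}, X ∖ U = {28, 29, 30, 31} — both open, so U is clopen.
  U = {30, 32}, X ∖ U = {28, 29, 31} — both open, so U is clopen.
  U = {28, 29, 31}, X ∖ U = {30, 32} — both open, so U is clopen.
  U = {28, 29, 30, 31}, X ∖ U = {32} — both open, so U is clopen.
  U = {28, 29, 31, 32}, X ∖ U = {30} — both open, so U is clopen.
  U = {28, 29, 30, 31, 32}, X ∖ U = ∅ — both open, so U is clopen.
Nontrivial clopen(s) exist: e.g. {28, 29, 30, 31}. So (X, τ) is disconnected.
Compute connected components by grouping points that agree on all clopens:
  component: {30}
  component: {32}
  component: {28, 29, 31}


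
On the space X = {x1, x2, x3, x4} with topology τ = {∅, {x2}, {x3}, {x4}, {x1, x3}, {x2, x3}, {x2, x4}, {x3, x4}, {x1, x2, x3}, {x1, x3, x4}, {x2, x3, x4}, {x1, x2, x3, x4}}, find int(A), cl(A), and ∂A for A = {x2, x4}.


int(A) = {x2, x4}, cl(A) = {x2, x4}, ∂A = ∅.

Closed sets in (X, τ) are complements of opens:
  closed(X, τ) = {∅, {x1}, {x2}, {x4}, {x1, x2}, {x1, x3}, {x1, x4}, {x2, x4}, {x1, x2, x3}, {x1, x2, x4}, {x1, x3, x4}, {x1, x2, x3, x4}}.
int(A) = ⋃ {U ∈ τ : U ⊆ A}. Opens contained in A: ∅, {x2}, {x4}, {x2, x4}.
Taking the union of these: int(A) = {x2, x4}.
cl(A) = ⋂ {C closed : A ⊆ C}. Closed sets containing A: {x2, x4}, {x1, x2, x4}, {x1, x2, x3, x4}.
Intersecting these: cl(A) = {x2, x4}.
∂A = cl(A) ∖ int(A) = {x2, x4} ∖ {x2, x4} = ∅.


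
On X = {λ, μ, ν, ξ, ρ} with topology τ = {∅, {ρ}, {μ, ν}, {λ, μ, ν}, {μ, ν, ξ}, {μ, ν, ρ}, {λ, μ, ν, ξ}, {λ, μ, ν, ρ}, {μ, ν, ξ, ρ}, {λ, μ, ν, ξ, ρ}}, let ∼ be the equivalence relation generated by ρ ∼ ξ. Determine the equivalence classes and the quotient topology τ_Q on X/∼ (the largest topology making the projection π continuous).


X/∼ = {[λ], [μ], [ν], [ξ=ρ]}; |τ_Q| = 5.

Equivalence classes: [λ], [μ], [ν], [ξ=ρ].
Quotient map π: X → X/∼ sends λ ↦ [λ], μ ↦ [μ], ν ↦ [ν], ξ ↦ [ξ=ρ], ρ ↦ [ξ=ρ].
For each subset V ⊆ X/∼, compute π^{-1}(V) ⊆ X and check whether π^{-1}(V) ∈ τ. V is open in τ_Q iff π^{-1}(V) ∈ τ.
  V = {}: π^{-1}(V) = ∅ ∈ τ ✓.
  V = {[λ]}: π^{-1}(V) = {λ} ∉ τ ✗.
  V = {[μ]}: π^{-1}(V) = {μ} ∉ τ ✗.
  V = {[λ], [μ]}: π^{-1}(V) = {λ, μ} ∉ τ ✗.
  V = {[ν]}: π^{-1}(V) = {ν} ∉ τ ✗.
  V = {[λ], [ν]}: π^{-1}(V) = {λ, ν} ∉ τ ✗.
  V = {[μ], [ν]}: π^{-1}(V) = {μ, ν} ∈ τ ✓.
  V = {[λ], [μ], [ν]}: π^{-1}(V) = {λ, μ, ν} ∈ τ ✓.
  V = {[ξ=ρ]}: π^{-1}(V) = {ξ, ρ} ∉ τ ✗.
  V = {[λ], [ξ=ρ]}: π^{-1}(V) = {λ, ξ, ρ} ∉ τ ✗.
  V = {[μ], [ξ=ρ]}: π^{-1}(V) = {μ, ξ, ρ} ∉ τ ✗.
  V = {[λ], [μ], [ξ=ρ]}: π^{-1}(V) = {λ, μ, ξ, ρ} ∉ τ ✗.
  V = {[ν], [ξ=ρ]}: π^{-1}(V) = {ν, ξ, ρ} ∉ τ ✗.
  V = {[λ], [ν], [ξ=ρ]}: π^{-1}(V) = {λ, ν, ξ, ρ} ∉ τ ✗.
  V = {[μ], [ν], [ξ=ρ]}: π^{-1}(V) = {μ, ν, ξ, ρ} ∈ τ ✓.
  V = {[λ], [μ], [ν], [ξ=ρ]}: π^{-1}(V) = {λ, μ, ν, ξ, ρ} ∈ τ ✓.
Open sets in the quotient: τ_Q = {{}, {[μ], [ν]}, {[λ], [μ], [ν]}, {[μ], [ν], [ξ=ρ]}, {[λ], [μ], [ν], [ξ=ρ]}} (5 elements).


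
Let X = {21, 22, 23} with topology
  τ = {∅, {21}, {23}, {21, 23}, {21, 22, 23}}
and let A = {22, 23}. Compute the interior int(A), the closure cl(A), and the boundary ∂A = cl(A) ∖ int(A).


int(A) = {23}, cl(A) = {22, 23}, ∂A = {22}.

Closed sets in (X, τ) are complements of opens:
  closed(X, τ) = {∅, {22}, {21, 22}, {22, 23}, {21, 22, 23}}.
int(A) = ⋃ {U ∈ τ : U ⊆ A}. Opens contained in A: ∅, {23}.
Taking the union of these: int(A) = {23}.
cl(A) = ⋂ {C closed : A ⊆ C}. Closed sets containing A: {22, 23}, {21, 22, 23}.
Intersecting these: cl(A) = {22, 23}.
∂A = cl(A) ∖ int(A) = {22, 23} ∖ {23} = {22}.


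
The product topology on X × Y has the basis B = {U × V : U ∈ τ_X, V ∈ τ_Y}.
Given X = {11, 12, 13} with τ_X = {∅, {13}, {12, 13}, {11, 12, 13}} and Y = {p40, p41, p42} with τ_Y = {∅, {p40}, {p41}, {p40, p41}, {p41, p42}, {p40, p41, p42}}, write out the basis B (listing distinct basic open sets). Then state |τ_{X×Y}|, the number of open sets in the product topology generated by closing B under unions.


Basis B = {∅ × ∅, {13} × {p40}, {13} × {p41}, {12, 13} × {p40}, {12, 13} × {p41}, {13} × {p40, p41}, {13} × {p41, p42}, {11, 12, 13} × {p40}, {11, 12, 13} × {p41}, {13} × {p40, p41, p42}, {12, 13} × {p40, p41}, {12, 13} × {p41, p42}, {11, 12, 13} × {p40, p41}, {11, 12, 13} × {p41, p42}, {12, 13} × {p40, p41, p42}, {11, 12, 13} × {p40, p41, p42}}; |τ_{X×Y}| = 40.

Enumerate products U × V with U ∈ τ_X, V ∈ τ_Y (deduplicated):
  ∅ × ∅ = {} (∅)
  {13} × {p40} = {(13,p40)}
  {13} × {p41} = {(13,p41)}
  {12, 13} × {p40} = {(12,p40), (13,p40)}
  {12, 13} × {p41} = {(12,p41), (13,p41)}
  {13} × {p40, p41} = {(13,p40), (13,p41)}
  {13} × {p41, p42} = {(13,p41), (13,p42)}
  {11, 12, 13} × {p40} = {(11,p40), (12,p40), (13,p40)}
  {11, 12, 13} × {p41} = {(11,p41), (12,p41), (13,p41)}
  {13} × {p40, p41, p42} = {(13,p40), (13,p41), (13,p42)}
  {12, 13} × {p40, p41} = {(12,p40), (12,p41), (13,p40), (13,p41)}
  {12, 13} × {p41, p42} = {(12,p41), (12,p42), (13,p41), (13,p42)}
  {11, 12, 13} × {p40, p41} = {(11,p40), (11,p41), (12,p40), (12,p41), (13,p40), (13,p41)}
  {11, 12, 13} × {p41, p42} = {(11,p41), (11,p42), (12,p41), (12,p42), (13,p41), (13,p42)}
  {12, 13} × {p40, p41, p42} = {(12,p40), (12,p41), (12,p42), (13,p40), (13,p41), (13,p42)}
  {11, 12, 13} × {p40, p41, p42} = {(11,p40), (11,p41), (11,p42), (12,p40), (12,p41), (12,p42), (13,p40), (13,p41), (13,p42)}
These 16 distinct sets form the basis B.
Close under arbitrary unions to get τ_{X×Y}; counting gives |τ_{X×Y}| = 40.


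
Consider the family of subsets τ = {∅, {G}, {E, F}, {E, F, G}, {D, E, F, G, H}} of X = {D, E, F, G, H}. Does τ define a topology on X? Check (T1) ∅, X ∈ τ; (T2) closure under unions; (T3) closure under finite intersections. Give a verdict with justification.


τ IS a topology on X.

Axiom (T1): ∅ ∈ τ? Yes; X ∈ τ? Yes.
Axiom (T2/T3): check pairwise unions and intersections of members of τ.
All pairwise intersections and unions checked — each lies in τ. Therefore τ satisfies (T1), (T2), (T3): it IS a topology on X.


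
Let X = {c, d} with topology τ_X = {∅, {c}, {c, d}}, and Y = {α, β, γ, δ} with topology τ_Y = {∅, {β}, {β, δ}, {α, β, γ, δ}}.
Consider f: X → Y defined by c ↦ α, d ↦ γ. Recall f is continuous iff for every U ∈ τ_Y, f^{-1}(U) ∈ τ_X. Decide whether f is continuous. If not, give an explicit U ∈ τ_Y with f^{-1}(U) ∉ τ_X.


f IS continuous.

Compute f^{-1}(U) for each U ∈ τ_Y:
  U = ∅: f^{-1}(U) = ∅ ∈ τ_X ✓.
  U = {β}: f^{-1}(U) = ∅ ∈ τ_X ✓.
  U = {β, δ}: f^{-1}(U) = ∅ ∈ τ_X ✓.
  U = {α, β, γ, δ}: f^{-1}(U) = {c, d} ∈ τ_X ✓.
Every preimage lies in τ_X, so f IS continuous.


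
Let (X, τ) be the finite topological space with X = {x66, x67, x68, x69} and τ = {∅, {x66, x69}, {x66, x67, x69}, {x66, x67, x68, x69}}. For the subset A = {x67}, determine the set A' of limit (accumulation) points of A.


A' = {x68}

For each x ∈ X, list the open sets U ∈ τ with x ∈ U, then check whether U ∩ (A ∖ {x}) ≠ ∅ for every such U.
  x = x66: open {x66, x69} ∋ x has {x66, x69} ∩ (A ∖ {x66}) = ∅, so x is NOT a limit point.
  x = x67: open {x66, x67, x69} ∋ x has {x66, x67, x69} ∩ (A ∖ {x67}) = ∅, so x is NOT a limit point.
  x = x68: opens ∋ x are {x66, x67, x68, x69}; each meets A ∖ {x68}, so x IS a limit point.
  x = x69: open {x66, x69} ∋ x has {x66, x69} ∩ (A ∖ {x69}) = ∅, so x is NOT a limit point.
Collecting: A' = {x68}.


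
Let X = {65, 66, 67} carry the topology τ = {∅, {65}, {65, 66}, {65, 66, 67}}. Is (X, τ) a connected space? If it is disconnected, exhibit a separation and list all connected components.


(X, τ) is connected.

Find clopen sets (U ∈ τ with X ∖ U ∈ τ):
  U = ∅, X ∖ U = {65, 66, 67} — both open, so U is clopen.
  U = {65, 66, 67}, X ∖ U = ∅ — both open, so U is clopen.
Only trivial clopens (∅ and X) exist, so (X, τ) is connected.
Compute connected components by grouping points that agree on all clopens:
  component: {65, 66, 67}


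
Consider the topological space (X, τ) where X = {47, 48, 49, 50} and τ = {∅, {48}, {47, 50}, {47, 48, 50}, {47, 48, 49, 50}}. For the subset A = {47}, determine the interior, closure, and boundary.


int(A) = ∅, cl(A) = {47, 49, 50}, ∂A = {47, 49, 50}.

Closed sets in (X, τ) are complements of opens:
  closed(X, τ) = {∅, {49}, {48, 49}, {47, 49, 50}, {47, 48, 49, 50}}.
int(A) = ⋃ {U ∈ τ : U ⊆ A}. Opens contained in A: ∅.
Taking the union of these: int(A) = ∅.
cl(A) = ⋂ {C closed : A ⊆ C}. Closed sets containing A: {47, 49, 50}, {47, 48, 49, 50}.
Intersecting these: cl(A) = {47, 49, 50}.
∂A = cl(A) ∖ int(A) = {47, 49, 50} ∖ ∅ = {47, 49, 50}.


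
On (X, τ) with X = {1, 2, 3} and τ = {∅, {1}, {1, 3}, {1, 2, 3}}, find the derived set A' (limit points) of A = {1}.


A' = {2, 3}

For each x ∈ X, list the open sets U ∈ τ with x ∈ U, then check whether U ∩ (A ∖ {x}) ≠ ∅ for every such U.
  x = 1: open {1} ∋ x has {1} ∩ (A ∖ {1}) = ∅, so x is NOT a limit point.
  x = 2: opens ∋ x are {1, 2, 3}; each meets A ∖ {2}, so x IS a limit point.
  x = 3: opens ∋ x are {1, 3}, {1, 2, 3}; each meets A ∖ {3}, so x IS a limit point.
Collecting: A' = {2, 3}.


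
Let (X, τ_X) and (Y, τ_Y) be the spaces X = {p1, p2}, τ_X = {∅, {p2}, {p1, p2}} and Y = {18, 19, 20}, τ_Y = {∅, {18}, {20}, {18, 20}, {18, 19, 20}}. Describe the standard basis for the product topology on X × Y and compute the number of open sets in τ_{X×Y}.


Basis B = {∅ × ∅, {p2} × {18}, {p2} × {20}, {p1, p2} × {18}, {p1, p2} × {20}, {p2} × {18, 20}, {p2} × {18, 19, 20}, {p1, p2} × {18, 20}, {p1, p2} × {18, 19, 20}}; |τ_{X×Y}| = 14.

Enumerate products U × V with U ∈ τ_X, V ∈ τ_Y (deduplicated):
  ∅ × ∅ = {} (∅)
  {p2} × {18} = {(p2,18)}
  {p2} × {20} = {(p2,20)}
  {p1, p2} × {18} = {(p1,18), (p2,18)}
  {p1, p2} × {20} = {(p1,20), (p2,20)}
  {p2} × {18, 20} = {(p2,18), (p2,20)}
  {p2} × {18, 19, 20} = {(p2,18), (p2,19), (p2,20)}
  {p1, p2} × {18, 20} = {(p1,18), (p1,20), (p2,18), (p2,20)}
  {p1, p2} × {18, 19, 20} = {(p1,18), (p1,19), (p1,20), (p2,18), (p2,19), (p2,20)}
These 9 distinct sets form the basis B.
Close under arbitrary unions to get τ_{X×Y}; counting gives |τ_{X×Y}| = 14.


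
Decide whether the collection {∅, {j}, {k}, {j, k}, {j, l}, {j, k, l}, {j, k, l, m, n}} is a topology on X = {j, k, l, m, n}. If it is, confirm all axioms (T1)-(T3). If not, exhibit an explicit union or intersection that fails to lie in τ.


τ IS a topology on X.

Axiom (T1): ∅ ∈ τ? Yes; X ∈ τ? Yes.
Axiom (T2/T3): check pairwise unions and intersections of members of τ.
All pairwise intersections and unions checked — each lies in τ. Therefore τ satisfies (T1), (T2), (T3): it IS a topology on X.


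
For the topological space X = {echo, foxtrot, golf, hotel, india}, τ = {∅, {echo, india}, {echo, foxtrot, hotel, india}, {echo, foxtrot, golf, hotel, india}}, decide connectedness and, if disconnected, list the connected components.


(X, τ) is connected.

Find clopen sets (U ∈ τ with X ∖ U ∈ τ):
  U = ∅, X ∖ U = {echo, foxtrot, golf, hotel, india} — both open, so U is clopen.
  U = {echo, foxtrot, golf, hotel, india}, X ∖ U = ∅ — both open, so U is clopen.
Only trivial clopens (∅ and X) exist, so (X, τ) is connected.
Compute connected components by grouping points that agree on all clopens:
  component: {echo, foxtrot, golf, hotel, india}


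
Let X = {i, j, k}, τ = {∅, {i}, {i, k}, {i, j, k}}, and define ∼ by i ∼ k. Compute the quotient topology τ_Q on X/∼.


X/∼ = {[i=k], [j]}; |τ_Q| = 3.

Equivalence classes: [i=k], [j].
Quotient map π: X → X/∼ sends i ↦ [i=k], j ↦ [j], k ↦ [i=k].
For each subset V ⊆ X/∼, compute π^{-1}(V) ⊆ X and check whether π^{-1}(V) ∈ τ. V is open in τ_Q iff π^{-1}(V) ∈ τ.
  V = {}: π^{-1}(V) = ∅ ∈ τ ✓.
  V = {[i=k]}: π^{-1}(V) = {i, k} ∈ τ ✓.
  V = {[j]}: π^{-1}(V) = {j} ∉ τ ✗.
  V = {[i=k], [j]}: π^{-1}(V) = {i, j, k} ∈ τ ✓.
Open sets in the quotient: τ_Q = {{}, {[i=k]}, {[i=k], [j]}} (3 elements).


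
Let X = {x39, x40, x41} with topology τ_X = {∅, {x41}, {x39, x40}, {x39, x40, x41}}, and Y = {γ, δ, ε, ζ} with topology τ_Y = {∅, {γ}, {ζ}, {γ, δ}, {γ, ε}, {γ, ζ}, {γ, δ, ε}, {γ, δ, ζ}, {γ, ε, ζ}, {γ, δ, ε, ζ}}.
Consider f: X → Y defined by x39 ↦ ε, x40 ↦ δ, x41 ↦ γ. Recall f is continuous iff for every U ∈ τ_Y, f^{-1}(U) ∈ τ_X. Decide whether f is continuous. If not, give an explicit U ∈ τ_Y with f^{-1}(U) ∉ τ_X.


f is NOT continuous.

Compute f^{-1}(U) for each U ∈ τ_Y:
  U = ∅: f^{-1}(U) = ∅ ∈ τ_X ✓.
  U = {γ}: f^{-1}(U) = {x41} ∈ τ_X ✓.
  U = {ζ}: f^{-1}(U) = ∅ ∈ τ_X ✓.
  U = {γ, δ}: f^{-1}(U) = {x40, x41} ∉ τ_X ✗.
  U = {γ, ε}: f^{-1}(U) = {x39, x41} ∉ τ_X ✗.
  U = {γ, ζ}: f^{-1}(U) = {x41} ∈ τ_X ✓.
  U = {γ, δ, ε}: f^{-1}(U) = {x39, x40, x41} ∈ τ_X ✓.
  U = {γ, δ, ζ}: f^{-1}(U) = {x40, x41} ∉ τ_X ✗.
  U = {γ, ε, ζ}: f^{-1}(U) = {x39, x41} ∉ τ_X ✗.
  U = {γ, δ, ε, ζ}: f^{-1}(U) = {x39, x40, x41} ∈ τ_X ✓.
Found U = {γ, δ} with f^{-1}(U) = {x40, x41} not in τ_X. Therefore f is NOT continuous.


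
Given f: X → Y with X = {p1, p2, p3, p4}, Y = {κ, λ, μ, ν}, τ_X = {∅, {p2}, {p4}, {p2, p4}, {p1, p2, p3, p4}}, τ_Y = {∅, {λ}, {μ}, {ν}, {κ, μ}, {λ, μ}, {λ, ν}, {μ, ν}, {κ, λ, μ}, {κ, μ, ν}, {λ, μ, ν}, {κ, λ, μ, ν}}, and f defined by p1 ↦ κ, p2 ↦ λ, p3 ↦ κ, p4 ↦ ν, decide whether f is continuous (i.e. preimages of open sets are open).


f is NOT continuous.

Compute f^{-1}(U) for each U ∈ τ_Y:
  U = ∅: f^{-1}(U) = ∅ ∈ τ_X ✓.
  U = {λ}: f^{-1}(U) = {p2} ∈ τ_X ✓.
  U = {μ}: f^{-1}(U) = ∅ ∈ τ_X ✓.
  U = {ν}: f^{-1}(U) = {p4} ∈ τ_X ✓.
  U = {κ, μ}: f^{-1}(U) = {p1, p3} ∉ τ_X ✗.
  U = {λ, μ}: f^{-1}(U) = {p2} ∈ τ_X ✓.
  U = {λ, ν}: f^{-1}(U) = {p2, p4} ∈ τ_X ✓.
  U = {μ, ν}: f^{-1}(U) = {p4} ∈ τ_X ✓.
  U = {κ, λ, μ}: f^{-1}(U) = {p1, p2, p3} ∉ τ_X ✗.
  U = {κ, μ, ν}: f^{-1}(U) = {p1, p3, p4} ∉ τ_X ✗.
  U = {λ, μ, ν}: f^{-1}(U) = {p2, p4} ∈ τ_X ✓.
  U = {κ, λ, μ, ν}: f^{-1}(U) = {p1, p2, p3, p4} ∈ τ_X ✓.
Found U = {κ, μ} with f^{-1}(U) = {p1, p3} not in τ_X. Therefore f is NOT continuous.


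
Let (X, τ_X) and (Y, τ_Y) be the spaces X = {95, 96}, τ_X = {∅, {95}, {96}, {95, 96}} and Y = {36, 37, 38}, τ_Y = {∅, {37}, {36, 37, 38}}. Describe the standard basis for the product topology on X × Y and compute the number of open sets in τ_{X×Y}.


Basis B = {∅ × ∅, {95} × {37}, {96} × {37}, {95, 96} × {37}, {95} × {36, 37, 38}, {96} × {36, 37, 38}, {95, 96} × {36, 37, 38}}; |τ_{X×Y}| = 9.

Enumerate products U × V with U ∈ τ_X, V ∈ τ_Y (deduplicated):
  ∅ × ∅ = {} (∅)
  {95} × {37} = {(95,37)}
  {96} × {37} = {(96,37)}
  {95, 96} × {37} = {(95,37), (96,37)}
  {95} × {36, 37, 38} = {(95,36), (95,37), (95,38)}
  {96} × {36, 37, 38} = {(96,36), (96,37), (96,38)}
  {95, 96} × {36, 37, 38} = {(95,36), (95,37), (95,38), (96,36), (96,37), (96,38)}
These 7 distinct sets form the basis B.
Close under arbitrary unions to get τ_{X×Y}; counting gives |τ_{X×Y}| = 9.


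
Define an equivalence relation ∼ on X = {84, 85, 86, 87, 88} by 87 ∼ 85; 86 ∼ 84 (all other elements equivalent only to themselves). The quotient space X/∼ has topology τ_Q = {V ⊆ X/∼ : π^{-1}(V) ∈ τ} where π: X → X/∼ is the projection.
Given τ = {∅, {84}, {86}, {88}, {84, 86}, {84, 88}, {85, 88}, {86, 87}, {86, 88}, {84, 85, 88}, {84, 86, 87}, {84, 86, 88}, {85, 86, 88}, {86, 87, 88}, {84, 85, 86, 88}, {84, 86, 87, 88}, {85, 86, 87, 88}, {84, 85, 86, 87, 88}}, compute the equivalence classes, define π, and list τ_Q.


X/∼ = {[84=86], [85=87], [88]}; |τ_Q| = 5.

Equivalence classes: [84=86], [85=87], [88].
Quotient map π: X → X/∼ sends 84 ↦ [84=86], 85 ↦ [85=87], 86 ↦ [84=86], 87 ↦ [85=87], 88 ↦ [88].
For each subset V ⊆ X/∼, compute π^{-1}(V) ⊆ X and check whether π^{-1}(V) ∈ τ. V is open in τ_Q iff π^{-1}(V) ∈ τ.
  V = {}: π^{-1}(V) = ∅ ∈ τ ✓.
  V = {[84=86]}: π^{-1}(V) = {84, 86} ∈ τ ✓.
  V = {[85=87]}: π^{-1}(V) = {85, 87} ∉ τ ✗.
  V = {[84=86], [85=87]}: π^{-1}(V) = {84, 85, 86, 87} ∉ τ ✗.
  V = {[88]}: π^{-1}(V) = {88} ∈ τ ✓.
  V = {[84=86], [88]}: π^{-1}(V) = {84, 86, 88} ∈ τ ✓.
  V = {[85=87], [88]}: π^{-1}(V) = {85, 87, 88} ∉ τ ✗.
  V = {[84=86], [85=87], [88]}: π^{-1}(V) = {84, 85, 86, 87, 88} ∈ τ ✓.
Open sets in the quotient: τ_Q = {{}, {[84=86]}, {[88]}, {[84=86], [88]}, {[84=86], [85=87], [88]}} (5 elements).


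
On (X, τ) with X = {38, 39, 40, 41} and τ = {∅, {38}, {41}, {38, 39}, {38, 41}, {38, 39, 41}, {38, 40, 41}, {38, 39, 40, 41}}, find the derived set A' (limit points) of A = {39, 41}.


A' = {40}

For each x ∈ X, list the open sets U ∈ τ with x ∈ U, then check whether U ∩ (A ∖ {x}) ≠ ∅ for every such U.
  x = 38: open {38} ∋ x has {38} ∩ (A ∖ {38}) = ∅, so x is NOT a limit point.
  x = 39: open {38, 39} ∋ x has {38, 39} ∩ (A ∖ {39}) = ∅, so x is NOT a limit point.
  x = 40: opens ∋ x are {38, 40, 41}, {38, 39, 40, 41}; each meets A ∖ {40}, so x IS a limit point.
  x = 41: open {41} ∋ x has {41} ∩ (A ∖ {41}) = ∅, so x is NOT a limit point.
Collecting: A' = {40}.


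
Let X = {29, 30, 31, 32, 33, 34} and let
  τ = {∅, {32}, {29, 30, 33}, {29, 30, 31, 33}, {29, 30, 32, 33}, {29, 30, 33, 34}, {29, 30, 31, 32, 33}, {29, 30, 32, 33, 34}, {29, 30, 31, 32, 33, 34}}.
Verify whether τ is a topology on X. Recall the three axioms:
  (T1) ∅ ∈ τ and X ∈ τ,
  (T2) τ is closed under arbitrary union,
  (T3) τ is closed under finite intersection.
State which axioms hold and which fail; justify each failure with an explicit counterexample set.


τ is NOT a topology on X.

Axiom (T1): ∅ ∈ τ? Yes; X ∈ τ? Yes.
Axiom (T2/T3): check pairwise unions and intersections of members of τ.
Counterexample for (T2): {29, 30, 31, 33} ∪ {29, 30, 33, 34} = {29, 30, 31, 33, 34} ∉ τ. Therefore τ is NOT a topology.


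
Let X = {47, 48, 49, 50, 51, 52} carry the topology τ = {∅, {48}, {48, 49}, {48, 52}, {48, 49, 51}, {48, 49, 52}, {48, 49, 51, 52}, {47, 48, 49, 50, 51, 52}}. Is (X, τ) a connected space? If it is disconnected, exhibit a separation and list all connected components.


(X, τ) is connected.

Find clopen sets (U ∈ τ with X ∖ U ∈ τ):
  U = ∅, X ∖ U = {47, 48, 49, 50, 51, 52} — both open, so U is clopen.
  U = {47, 48, 49, 50, 51, 52}, X ∖ U = ∅ — both open, so U is clopen.
Only trivial clopens (∅ and X) exist, so (X, τ) is connected.
Compute connected components by grouping points that agree on all clopens:
  component: {47, 48, 49, 50, 51, 52}


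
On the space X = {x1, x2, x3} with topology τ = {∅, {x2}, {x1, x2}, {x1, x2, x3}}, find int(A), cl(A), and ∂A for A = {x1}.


int(A) = ∅, cl(A) = {x1, x3}, ∂A = {x1, x3}.

Closed sets in (X, τ) are complements of opens:
  closed(X, τ) = {∅, {x3}, {x1, x3}, {x1, x2, x3}}.
int(A) = ⋃ {U ∈ τ : U ⊆ A}. Opens contained in A: ∅.
Taking the union of these: int(A) = ∅.
cl(A) = ⋂ {C closed : A ⊆ C}. Closed sets containing A: {x1, x3}, {x1, x2, x3}.
Intersecting these: cl(A) = {x1, x3}.
∂A = cl(A) ∖ int(A) = {x1, x3} ∖ ∅ = {x1, x3}.


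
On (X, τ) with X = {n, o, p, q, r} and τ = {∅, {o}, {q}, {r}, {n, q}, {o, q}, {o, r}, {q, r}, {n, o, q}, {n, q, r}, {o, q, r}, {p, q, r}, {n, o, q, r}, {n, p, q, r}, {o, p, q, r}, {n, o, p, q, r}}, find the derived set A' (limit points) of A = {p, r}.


A' = {p}

For each x ∈ X, list the open sets U ∈ τ with x ∈ U, then check whether U ∩ (A ∖ {x}) ≠ ∅ for every such U.
  x = n: open {n, q} ∋ x has {n, q} ∩ (A ∖ {n}) = ∅, so x is NOT a limit point.
  x = o: open {o} ∋ x has {o} ∩ (A ∖ {o}) = ∅, so x is NOT a limit point.
  x = p: opens ∋ x are {p, q, r}, {n, p, q, r}, {o, p, q, r}, {n, o, p, q, r}; each meets A ∖ {p}, so x IS a limit point.
  x = q: open {q} ∋ x has {q} ∩ (A ∖ {q}) = ∅, so x is NOT a limit point.
  x = r: open {r} ∋ x has {r} ∩ (A ∖ {r}) = ∅, so x is NOT a limit point.
Collecting: A' = {p}.


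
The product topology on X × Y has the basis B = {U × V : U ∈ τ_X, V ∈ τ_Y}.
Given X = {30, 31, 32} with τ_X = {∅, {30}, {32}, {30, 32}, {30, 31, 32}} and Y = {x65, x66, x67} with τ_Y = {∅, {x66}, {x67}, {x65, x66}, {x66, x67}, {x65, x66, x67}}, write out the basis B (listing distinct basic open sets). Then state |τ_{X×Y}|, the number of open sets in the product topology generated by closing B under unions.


Basis B = {∅ × ∅, {30} × {x66}, {30} × {x67}, {32} × {x66}, {32} × {x67}, {30} × {x65, x66}, {30} × {x66, x67}, {30, 32} × {x66}, {30, 32} × {x67}, {32} × {x65, x66}, {32} × {x66, x67}, {30} × {x65, x66, x67}, {30, 31, 32} × {x66}, {30, 31, 32} × {x67}, {32} × {x65, x66, x67}, {30, 32} × {x65, x66}, {30, 32} × {x66, x67}, {30, 32} × {x65, x66, x67}, {30, 31, 32} × {x65, x66}, {30, 31, 32} × {x66, x67}, {30, 31, 32} × {x65, x66, x67}}; |τ_{X×Y}| = 70.

Enumerate products U × V with U ∈ τ_X, V ∈ τ_Y (deduplicated):
  ∅ × ∅ = {} (∅)
  {30} × {x66} = {(30,x66)}
  {30} × {x67} = {(30,x67)}
  {32} × {x66} = {(32,x66)}
  {32} × {x67} = {(32,x67)}
  {30} × {x65, x66} = {(30,x65), (30,x66)}
  {30} × {x66, x67} = {(30,x66), (30,x67)}
  {30, 32} × {x66} = {(30,x66), (32,x66)}
  {30, 32} × {x67} = {(30,x67), (32,x67)}
  {32} × {x65, x66} = {(32,x65), (32,x66)}
  {32} × {x66, x67} = {(32,x66), (32,x67)}
  {30} × {x65, x66, x67} = {(30,x65), (30,x66), (30,x67)}
  {30, 31, 32} × {x66} = {(30,x66), (31,x66), (32,x66)}
  {30, 31, 32} × {x67} = {(30,x67), (31,x67), (32,x67)}
  {32} × {x65, x66, x67} = {(32,x65), (32,x66), (32,x67)}
  {30, 32} × {x65, x66} = {(30,x65), (30,x66), (32,x65), (32,x66)}
  {30, 32} × {x66, x67} = {(30,x66), (30,x67), (32,x66), (32,x67)}
  {30, 32} × {x65, x66, x67} = {(30,x65), (30,x66), (30,x67), (32,x65), (32,x66), (32,x67)}
  {30, 31, 32} × {x65, x66} = {(30,x65), (30,x66), (31,x65), (31,x66), (32,x65), (32,x66)}
  {30, 31, 32} × {x66, x67} = {(30,x66), (30,x67), (31,x66), (31,x67), (32,x66), (32,x67)}
  {30, 31, 32} × {x65, x66, x67} = {(30,x65), (30,x66), (30,x67), (31,x65), (31,x66), (31,x67), (32,x65), (32,x66), (32,x67)}
These 21 distinct sets form the basis B.
Close under arbitrary unions to get τ_{X×Y}; counting gives |τ_{X×Y}| = 70.


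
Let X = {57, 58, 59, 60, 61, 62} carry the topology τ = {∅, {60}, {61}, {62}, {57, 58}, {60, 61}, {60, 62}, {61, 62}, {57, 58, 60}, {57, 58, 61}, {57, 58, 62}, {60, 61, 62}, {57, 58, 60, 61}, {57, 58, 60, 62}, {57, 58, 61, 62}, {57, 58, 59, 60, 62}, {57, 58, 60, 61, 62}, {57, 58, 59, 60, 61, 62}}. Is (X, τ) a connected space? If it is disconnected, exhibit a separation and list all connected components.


(X, τ) is disconnected; components = [{61}, {57, 58, 59, 60, 62}].

Find clopen sets (U ∈ τ with X ∖ U ∈ τ):
  U = ∅, X ∖ U = {57, 58, 59, 60, 61, 62} — both open, so U is clopen.
  U = {61}, X ∖ U = {57, 58, 59, 60, 62} — both open, so U is clopen.
  U = {57, 58, 59, 60, 62}, X ∖ U = {61} — both open, so U is clopen.
  U = {57, 58, 59, 60, 61, 62}, X ∖ U = ∅ — both open, so U is clopen.
Nontrivial clopen(s) exist: e.g. {57, 58, 59, 60, 62}. So (X, τ) is disconnected.
Compute connected components by grouping points that agree on all clopens:
  component: {61}
  component: {57, 58, 59, 60, 62}


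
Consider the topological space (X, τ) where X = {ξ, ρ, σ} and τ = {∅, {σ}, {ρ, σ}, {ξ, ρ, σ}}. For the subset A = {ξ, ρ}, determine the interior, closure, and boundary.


int(A) = ∅, cl(A) = {ξ, ρ}, ∂A = {ξ, ρ}.

Closed sets in (X, τ) are complements of opens:
  closed(X, τ) = {∅, {ξ}, {ξ, ρ}, {ξ, ρ, σ}}.
int(A) = ⋃ {U ∈ τ : U ⊆ A}. Opens contained in A: ∅.
Taking the union of these: int(A) = ∅.
cl(A) = ⋂ {C closed : A ⊆ C}. Closed sets containing A: {ξ, ρ}, {ξ, ρ, σ}.
Intersecting these: cl(A) = {ξ, ρ}.
∂A = cl(A) ∖ int(A) = {ξ, ρ} ∖ ∅ = {ξ, ρ}.


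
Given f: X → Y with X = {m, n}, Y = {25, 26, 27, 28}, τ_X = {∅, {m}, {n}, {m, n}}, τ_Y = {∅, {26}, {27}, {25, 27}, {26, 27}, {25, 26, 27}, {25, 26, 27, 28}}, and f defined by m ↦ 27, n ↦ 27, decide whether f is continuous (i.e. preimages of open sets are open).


f IS continuous.

Compute f^{-1}(U) for each U ∈ τ_Y:
  U = ∅: f^{-1}(U) = ∅ ∈ τ_X ✓.
  U = {26}: f^{-1}(U) = ∅ ∈ τ_X ✓.
  U = {27}: f^{-1}(U) = {m, n} ∈ τ_X ✓.
  U = {25, 27}: f^{-1}(U) = {m, n} ∈ τ_X ✓.
  U = {26, 27}: f^{-1}(U) = {m, n} ∈ τ_X ✓.
  U = {25, 26, 27}: f^{-1}(U) = {m, n} ∈ τ_X ✓.
  U = {25, 26, 27, 28}: f^{-1}(U) = {m, n} ∈ τ_X ✓.
Every preimage lies in τ_X, so f IS continuous.


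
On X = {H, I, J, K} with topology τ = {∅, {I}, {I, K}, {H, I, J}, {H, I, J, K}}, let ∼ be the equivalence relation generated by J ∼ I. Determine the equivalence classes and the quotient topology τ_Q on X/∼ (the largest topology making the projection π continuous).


X/∼ = {[H], [I=J], [K]}; |τ_Q| = 3.

Equivalence classes: [H], [I=J], [K].
Quotient map π: X → X/∼ sends H ↦ [H], I ↦ [I=J], J ↦ [I=J], K ↦ [K].
For each subset V ⊆ X/∼, compute π^{-1}(V) ⊆ X and check whether π^{-1}(V) ∈ τ. V is open in τ_Q iff π^{-1}(V) ∈ τ.
  V = {}: π^{-1}(V) = ∅ ∈ τ ✓.
  V = {[H]}: π^{-1}(V) = {H} ∉ τ ✗.
  V = {[I=J]}: π^{-1}(V) = {I, J} ∉ τ ✗.
  V = {[H], [I=J]}: π^{-1}(V) = {H, I, J} ∈ τ ✓.
  V = {[K]}: π^{-1}(V) = {K} ∉ τ ✗.
  V = {[H], [K]}: π^{-1}(V) = {H, K} ∉ τ ✗.
  V = {[I=J], [K]}: π^{-1}(V) = {I, J, K} ∉ τ ✗.
  V = {[H], [I=J], [K]}: π^{-1}(V) = {H, I, J, K} ∈ τ ✓.
Open sets in the quotient: τ_Q = {{}, {[H], [I=J]}, {[H], [I=J], [K]}} (3 elements).


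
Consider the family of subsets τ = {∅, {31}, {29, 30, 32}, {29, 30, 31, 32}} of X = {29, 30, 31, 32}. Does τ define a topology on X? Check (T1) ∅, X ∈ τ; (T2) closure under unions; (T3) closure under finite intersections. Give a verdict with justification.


τ IS a topology on X.

Axiom (T1): ∅ ∈ τ? Yes; X ∈ τ? Yes.
Axiom (T2/T3): check pairwise unions and intersections of members of τ.
All pairwise intersections and unions checked — each lies in τ. Therefore τ satisfies (T1), (T2), (T3): it IS a topology on X.


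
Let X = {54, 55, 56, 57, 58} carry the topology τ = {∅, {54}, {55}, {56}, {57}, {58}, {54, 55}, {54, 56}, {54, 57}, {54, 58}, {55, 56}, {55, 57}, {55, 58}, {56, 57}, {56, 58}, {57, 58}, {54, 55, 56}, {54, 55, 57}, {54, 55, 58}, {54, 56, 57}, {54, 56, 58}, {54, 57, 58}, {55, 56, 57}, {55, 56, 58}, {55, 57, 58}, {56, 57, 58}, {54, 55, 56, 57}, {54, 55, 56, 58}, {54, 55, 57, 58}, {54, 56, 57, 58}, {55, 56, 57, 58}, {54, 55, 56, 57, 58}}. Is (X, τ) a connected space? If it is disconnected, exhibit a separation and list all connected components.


(X, τ) is disconnected; components = [{54}, {55}, {56}, {57}, {58}].

Find clopen sets (U ∈ τ with X ∖ U ∈ τ):
  U = ∅, X ∖ U = {54, 55, 56, 57, 58} — both open, so U is clopen.
  U = {54}, X ∖ U = {55, 56, 57, 58} — both open, so U is clopen.
  U = {55}, X ∖ U = {54, 56, 57, 58} — both open, so U is clopen.
  U = {56}, X ∖ U = {54, 55, 57, 58} — both open, so U is clopen.
  U = {57}, X ∖ U = {54, 55, 56, 58} — both open, so U is clopen.
  U = {58}, X ∖ U = {54, 55, 56, 57} — both open, so U is clopen.
  U = {54, 55}, X ∖ U = {56, 57, 58} — both open, so U is clopen.
  U = {54, 56}, X ∖ U = {55, 57, 58} — both open, so U is clopen.
  U = {54, 57}, X ∖ U = {55, 56, 58} — both open, so U is clopen.
  U = {54, 58}, X ∖ U = {55, 56, 57} — both open, so U is clopen.
  U = {55, 56}, X ∖ U = {54, 57, 58} — both open, so U is clopen.
  U = {55, 57}, X ∖ U = {54, 56, 58} — both open, so U is clopen.
  U = {55, 58}, X ∖ U = {54, 56, 57} — both open, so U is clopen.
  U = {56, 57}, X ∖ U = {54, 55, 58} — both open, so U is clopen.
  U = {56, 58}, X ∖ U = {54, 55, 57} — both open, so U is clopen.
  U = {57, 58}, X ∖ U = {54, 55, 56} — both open, so U is clopen.
  U = {54, 55, 56}, X ∖ U = {57, 58} — both open, so U is clopen.
  U = {54, 55, 57}, X ∖ U = {56, 58} — both open, so U is clopen.
  U = {54, 55, 58}, X ∖ U = {56, 57} — both open, so U is clopen.
  U = {54, 56, 57}, X ∖ U = {55, 58} — both open, so U is clopen.
  U = {54, 56, 58}, X ∖ U = {55, 57} — both open, so U is clopen.
  U = {54, 57, 58}, X ∖ U = {55, 56} — both open, so U is clopen.
  U = {55, 56, 57}, X ∖ U = {54, 58} — both open, so U is clopen.
  U = {55, 56, 58}, X ∖ U = {54, 57} — both open, so U is clopen.
  U = {55, 57, 58}, X ∖ U = {54, 56} — both open, so U is clopen.
  U = {56, 57, 58}, X ∖ U = {54, 55} — both open, so U is clopen.
  U = {54, 55, 56, 57}, X ∖ U = {58} — both open, so U is clopen.
  U = {54, 55, 56, 58}, X ∖ U = {57} — both open, so U is clopen.
  U = {54, 55, 57, 58}, X ∖ U = {56} — both open, so U is clopen.
  U = {54, 56, 57, 58}, X ∖ U = {55} — both open, so U is clopen.
  U = {55, 56, 57, 58}, X ∖ U = {54} — both open, so U is clopen.
  U = {54, 55, 56, 57, 58}, X ∖ U = ∅ — both open, so U is clopen.
Nontrivial clopen(s) exist: e.g. {55, 57, 58}. So (X, τ) is disconnected.
Compute connected components by grouping points that agree on all clopens:
  component: {54}
  component: {55}
  component: {56}
  component: {57}
  component: {58}


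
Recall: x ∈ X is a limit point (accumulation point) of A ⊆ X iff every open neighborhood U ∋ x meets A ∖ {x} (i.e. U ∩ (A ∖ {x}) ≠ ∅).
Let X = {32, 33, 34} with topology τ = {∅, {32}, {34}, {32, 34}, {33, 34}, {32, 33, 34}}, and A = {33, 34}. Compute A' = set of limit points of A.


A' = {33}

For each x ∈ X, list the open sets U ∈ τ with x ∈ U, then check whether U ∩ (A ∖ {x}) ≠ ∅ for every such U.
  x = 32: open {32} ∋ x has {32} ∩ (A ∖ {32}) = ∅, so x is NOT a limit point.
  x = 33: opens ∋ x are {33, 34}, {32, 33, 34}; each meets A ∖ {33}, so x IS a limit point.
  x = 34: open {34} ∋ x has {34} ∩ (A ∖ {34}) = ∅, so x is NOT a limit point.
Collecting: A' = {33}.


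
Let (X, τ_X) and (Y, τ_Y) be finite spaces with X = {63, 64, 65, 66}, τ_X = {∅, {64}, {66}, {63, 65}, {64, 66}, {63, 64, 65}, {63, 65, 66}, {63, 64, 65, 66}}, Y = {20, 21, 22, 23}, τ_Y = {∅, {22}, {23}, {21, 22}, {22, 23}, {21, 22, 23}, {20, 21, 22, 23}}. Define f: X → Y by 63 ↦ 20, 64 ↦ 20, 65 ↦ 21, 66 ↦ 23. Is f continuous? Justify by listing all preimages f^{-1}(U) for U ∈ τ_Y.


f is NOT continuous.

Compute f^{-1}(U) for each U ∈ τ_Y:
  U = ∅: f^{-1}(U) = ∅ ∈ τ_X ✓.
  U = {22}: f^{-1}(U) = ∅ ∈ τ_X ✓.
  U = {23}: f^{-1}(U) = {66} ∈ τ_X ✓.
  U = {21, 22}: f^{-1}(U) = {65} ∉ τ_X ✗.
  U = {22, 23}: f^{-1}(U) = {66} ∈ τ_X ✓.
  U = {21, 22, 23}: f^{-1}(U) = {65, 66} ∉ τ_X ✗.
  U = {20, 21, 22, 23}: f^{-1}(U) = {63, 64, 65, 66} ∈ τ_X ✓.
Found U = {21, 22} with f^{-1}(U) = {65} not in τ_X. Therefore f is NOT continuous.


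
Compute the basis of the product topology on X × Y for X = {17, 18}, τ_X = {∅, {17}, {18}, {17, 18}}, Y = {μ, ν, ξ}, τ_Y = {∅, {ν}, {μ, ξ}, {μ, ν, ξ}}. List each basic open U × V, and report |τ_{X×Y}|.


Basis B = {∅ × ∅, {17} × {ν}, {18} × {ν}, {17} × {μ, ξ}, {17, 18} × {ν}, {18} × {μ, ξ}, {17} × {μ, ν, ξ}, {18} × {μ, ν, ξ}, {17, 18} × {μ, ξ}, {17, 18} × {μ, ν, ξ}}; |τ_{X×Y}| = 16.

Enumerate products U × V with U ∈ τ_X, V ∈ τ_Y (deduplicated):
  ∅ × ∅ = {} (∅)
  {17} × {ν} = {(17,ν)}
  {18} × {ν} = {(18,ν)}
  {17} × {μ, ξ} = {(17,μ), (17,ξ)}
  {17, 18} × {ν} = {(17,ν), (18,ν)}
  {18} × {μ, ξ} = {(18,μ), (18,ξ)}
  {17} × {μ, ν, ξ} = {(17,μ), (17,ν), (17,ξ)}
  {18} × {μ, ν, ξ} = {(18,μ), (18,ν), (18,ξ)}
  {17, 18} × {μ, ξ} = {(17,μ), (17,ξ), (18,μ), (18,ξ)}
  {17, 18} × {μ, ν, ξ} = {(17,μ), (17,ν), (17,ξ), (18,μ), (18,ν), (18,ξ)}
These 10 distinct sets form the basis B.
Close under arbitrary unions to get τ_{X×Y}; counting gives |τ_{X×Y}| = 16.
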